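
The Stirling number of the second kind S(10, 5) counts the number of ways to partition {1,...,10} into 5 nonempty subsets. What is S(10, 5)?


Using the explicit formula S(n,k) = (1/k!) sum_{j=0}^{k} (-1)^(k-j) C(k,j) j^n:
S(10, 5) = 42525
Equivalently, S(n,k) is n! times the coefficient of x^n in the EGF (e^x - 1)^k / k!.

42525


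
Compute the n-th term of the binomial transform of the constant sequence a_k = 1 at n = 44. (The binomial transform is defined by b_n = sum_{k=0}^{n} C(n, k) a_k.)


With a_k = 1 for all k, b_n = sum_{k=0}^{n} C(n, k) = 2^n by the binomial theorem.
For n = 44: 2^44 = 17592186044416.

17592186044416


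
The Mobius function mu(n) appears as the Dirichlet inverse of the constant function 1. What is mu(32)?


32 has a squared prime factor, so mu(32) = 0.
Factorization reveals a repeated prime.

0


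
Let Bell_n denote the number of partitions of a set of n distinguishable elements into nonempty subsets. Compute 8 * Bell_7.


Bell_7 can be computed from the Bell triangle or from Dobinski's identity Bell_n = (1/e) * sum_{k>=0} k^n / k!.
Computing Bell_7 = 877.
Then 8 * 877 = 7016.

7016


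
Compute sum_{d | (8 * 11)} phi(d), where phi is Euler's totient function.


First, 8 * 11 = 88. One classical identity is sum_{d | n} phi(d) = n (each k in [1, n] has a unique gcd with n, and among the k's with gcd(k, n) = n/d there are phi(d) of them). So the sum equals 88. We also verify directly:
Divisors of 88: 1, 2, 4, 8, 11, 22, 44, 88.
phi values: 1, 1, 2, 4, 10, 10, 20, 40.
Sum = 88.

88


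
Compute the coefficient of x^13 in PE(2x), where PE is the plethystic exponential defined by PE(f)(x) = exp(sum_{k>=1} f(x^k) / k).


With f(x) = 2x, the exponent is sum_{k>=1} 2 x^k / k = 2 * (-ln(1 - x)). Exponentiating:
PE(2x) = exp(-2 ln(1 - x)) = 1/(1 - x)^2.
By the negative binomial expansion, [x^n] 1/(1 - x)^2 = C(n + 1, 1).
For n = 13: C(14, 1) = 14.

14


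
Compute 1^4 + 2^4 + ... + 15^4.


This power sum has a closed form given by Faulhaber's formula
sum_{k=1}^{m} k^p = (1 / (p + 1)) * sum_{j=0}^{p} C(p + 1, j) B_j m^(p + 1 - j),
but for small m direct computation is fastest:
1 + 16 + 81 + 256 + 625 + 1296 + 2401 + 4096 + 6561 + 10000 + 14641 + 20736 + 28561 + 38416 + 50625 = 178312.

178312


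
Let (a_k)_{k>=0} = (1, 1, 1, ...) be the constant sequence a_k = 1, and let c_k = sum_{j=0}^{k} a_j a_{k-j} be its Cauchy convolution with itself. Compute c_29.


Since a_j = 1 for all j >= 0, the convolution sum becomes
c_k = sum_{j=0}^{k} 1 * 1 = 1 * (k + 1).
Equivalently, the generating function of (a_k) is 1/(1 - x) and its square is 1/(1 - x)^2 = sum_{k>=0} 1(k + 1) x^k.
For k = 29: 1 * 30 = 30.

30


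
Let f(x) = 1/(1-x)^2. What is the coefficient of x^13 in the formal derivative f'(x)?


Differentiate: d/dx [ 1/(1-x)^r ] = r / (1-x)^(r+1).
Here r = 2, so f'(x) = 2 / (1-x)^3.
The expansion of 1/(1-x)^(r+1) has coefficient of x^n equal to C(n+r, r).
So the coefficient of x^13 in f'(x) is
2 * C(15, 2) = 2 * 105 = 210

210


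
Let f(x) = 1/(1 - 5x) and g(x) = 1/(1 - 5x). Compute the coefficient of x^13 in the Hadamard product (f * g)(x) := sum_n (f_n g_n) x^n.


f has coefficients f_k = 5^k and g has coefficients g_k = 5^k, so the Hadamard product has coefficient (f*g)_k = 5^k * 5^k = 25^k.
For k = 13: 25^13 = 1490116119384765625.

1490116119384765625


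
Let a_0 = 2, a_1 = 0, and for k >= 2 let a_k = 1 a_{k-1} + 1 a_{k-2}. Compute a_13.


Iterating the recurrence forward:
a_0 = 2
a_1 = 0
a_2 = 1*0 + 1*2 = 2
a_3 = 1*2 + 1*0 = 2
a_4 = 1*2 + 1*2 = 4
a_5 = 1*4 + 1*2 = 6
a_6 = 1*6 + 1*4 = 10
a_7 = 1*10 + 1*6 = 16
a_8 = 1*16 + 1*10 = 26
a_9 = 1*26 + 1*16 = 42
a_10 = 1*42 + 1*26 = 68
a_11 = 1*68 + 1*42 = 110
a_12 = 1*110 + 1*68 = 178
a_13 = 1*178 + 1*110 = 288
So a_13 = 288.

288


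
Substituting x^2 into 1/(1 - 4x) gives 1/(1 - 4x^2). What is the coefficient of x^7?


Since 1/(1 - 4x^2) only has even powers of x,
the coefficient of x^7 (odd) is 0.

0


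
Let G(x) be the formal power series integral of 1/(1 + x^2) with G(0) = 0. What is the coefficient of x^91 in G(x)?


1/(1 + x^2) = sum_{j>=0} (-1)^j x^(2j). Integrating termwise with G(0) = 0:
G(x) = sum_{j>=0} (-1)^j x^(2j+1) / (2j+1) = arctan(x).
Only odd powers are nonzero. For x^91 write 91 = 2*45 + 1, giving
(-1)^45 / 91 = -1/91 = -1/91.

-1/91


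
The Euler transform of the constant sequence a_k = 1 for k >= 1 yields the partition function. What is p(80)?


The Euler transform converts the sequence a_k = 1 into the number of integer partitions.
Using the recurrence or dynamic programming:
p(80) = 15796476

15796476


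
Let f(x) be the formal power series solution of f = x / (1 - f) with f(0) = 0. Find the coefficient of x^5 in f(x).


Apply Lagrange inversion: f = x * phi(f) with phi(t) = 1/(1 - t), so
[x^n] f = (1/n) [t^(n-1)] phi(t)^n = (1/n) [t^(n-1)] (1 - t)^(-n) = (1/n) C(2n - 2, n - 1) = C_{n-1}.
For n = 5: C_4 = C(8, 4) / 5 = 70/5 = 14 = 14.

14


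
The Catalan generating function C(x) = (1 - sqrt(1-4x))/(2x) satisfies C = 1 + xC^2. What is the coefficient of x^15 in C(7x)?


Substituting x -> 7x scales the n-th coefficient by 7^n, so [x^15] C(7x) = 7^15 * C_15.
C_15 = C(2*15, 15)/(16) = 155117520/16 = 9694845.
So 7^15 * 9694845 = 4747561509943 * 9694845 = 46026872966863343835.

46026872966863343835


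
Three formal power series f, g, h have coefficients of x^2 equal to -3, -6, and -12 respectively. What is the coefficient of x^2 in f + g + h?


Series addition is componentwise:
-3 + -6 + -12
= -21

-21


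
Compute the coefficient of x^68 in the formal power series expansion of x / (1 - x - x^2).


Let f(x) = sum_{k>=0} a_k x^k. Multiplying f(x) * (1 - x - x^2) = x and matching coefficients gives a_0 = 0, a_1 = 1, and a_k = a_{k-1} + a_{k-2} for k >= 2. These are the Fibonacci numbers F_k.
Iterating from F_0 = 0, F_1 = 1:
F_0=0, F_1=1, F_2=1, F_3=2, F_4=3, F_5=5, F_6=8, F_7=13, F_8=21, F_9=34, ...
F_68 = 72723460248141.

72723460248141


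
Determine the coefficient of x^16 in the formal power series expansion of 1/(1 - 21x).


The geometric series identity gives 1/(1 - c x) = sum_{k>=0} c^k x^k, so the coefficient of x^k is c^k.
Here c = 21 and k = 16.
Computing: 21^16 = 1430568690241985328321

1430568690241985328321


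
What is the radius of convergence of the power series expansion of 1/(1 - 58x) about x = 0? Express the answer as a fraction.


Expanding 1/(1 - 58x) = sum_{k>=0} 58^k x^k, the series converges when |58x| < 1, i.e., |x| < 1/58.
So the radius of convergence is 1/58 = 1/58.

1/58


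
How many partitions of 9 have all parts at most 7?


Using the generating function (1-x)^(-1)(1-x^2)^(-1)...(1-x^7)^(-1),
the coefficient of x^9 counts these restricted partitions.
Result = 28

28


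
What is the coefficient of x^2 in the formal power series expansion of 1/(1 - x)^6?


The expansion 1/(1 - x)^r = sum_{k>=0} C(k + r - 1, r - 1) x^k follows from the multiset / negative-binomial theorem (or from repeated differentiation of the geometric series).
For r = 6 and k = 2:
C(7, 5) = 5040 / (120 * 2) = 21.

21


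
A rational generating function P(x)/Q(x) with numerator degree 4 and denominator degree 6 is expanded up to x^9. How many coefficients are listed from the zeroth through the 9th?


Expanding up to x^9 gives the coefficients for x^0, x^1, ..., x^9.
That is 9 + 1 = 10 coefficients in total.

10


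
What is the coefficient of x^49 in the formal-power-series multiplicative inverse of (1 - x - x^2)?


Let the inverse be f(x) = sum_{k>=0} a_k x^k. From f(x) * (1 - x - x^2) = 1 and matching coefficients:
 x^0: a_0 = 1.
 x^1: a_1 - a_0 = 0, so a_1 = 1.
 x^k (k >= 2): a_k - a_{k-1} - a_{k-2} = 0, i.e. a_k = a_{k-1} + a_{k-2}.
This is the Fibonacci-type recurrence shifted so that a_0 = a_1 = 1.
Iterating: a_0=1, a_1=1, a_2=2, a_3=3, a_4=5, a_5=8, a_6=13, a_7=21, a_8=34, a_9=55, ...
a_49 = 12586269025.

12586269025


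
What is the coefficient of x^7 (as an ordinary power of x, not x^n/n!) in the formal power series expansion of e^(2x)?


The exponential series is e^y = sum_{k>=0} y^k / k!. Substituting y = 2x gives
e^(2x) = sum_{k>=0} 2^k x^k / k!.
So the coefficient of x^n is a^n/n! with a = 2, n = 7:
2^7 / 7! = 128/5040 = 8/315

8/315


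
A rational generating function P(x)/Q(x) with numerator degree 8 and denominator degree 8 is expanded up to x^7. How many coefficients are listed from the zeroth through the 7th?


Expanding up to x^7 gives the coefficients for x^0, x^1, ..., x^7.
That is 7 + 1 = 8 coefficients in total.

8


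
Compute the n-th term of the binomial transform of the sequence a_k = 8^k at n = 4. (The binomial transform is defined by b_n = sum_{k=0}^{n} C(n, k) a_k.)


With a_k = 8^k, b_n = sum_{k=0}^{n} C(n, k) 8^k = (1 + 8)^n by the binomial theorem.
For n = 4: (1 + 8)^4 = 9^4 = 6561.

6561


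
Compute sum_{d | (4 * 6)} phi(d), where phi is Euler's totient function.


First, 4 * 6 = 24. One classical identity is sum_{d | n} phi(d) = n (each k in [1, n] has a unique gcd with n, and among the k's with gcd(k, n) = n/d there are phi(d) of them). So the sum equals 24. We also verify directly:
Divisors of 24: 1, 2, 3, 4, 6, 8, 12, 24.
phi values: 1, 1, 2, 2, 2, 4, 4, 8.
Sum = 24.

24


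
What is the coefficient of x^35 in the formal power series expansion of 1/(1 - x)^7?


The negative binomial / multiset identity is
1/(1 - x)^r = sum_{k>=0} C(k + r - 1, r - 1) x^k.
Here r = 7 and k = 35, so the coefficient is
C(35 + 6, 6) = C(41, 6)
= 4496388

4496388


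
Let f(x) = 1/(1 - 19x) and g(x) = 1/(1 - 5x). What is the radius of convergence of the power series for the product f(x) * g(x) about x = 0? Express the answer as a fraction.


The radius of 1/(1 - 19x) is 1/19 (nearest singularity at x = 1/19), and the radius of 1/(1 - 5x) is 1/5.
The product f(x)*g(x) = 1/((1 - 19x)(1 - 5x)) has singularities at both 1/19 and 1/5, so its radius of convergence is the distance to the nearest one:
min(1/19, 1/5) = 1/19.

1/19


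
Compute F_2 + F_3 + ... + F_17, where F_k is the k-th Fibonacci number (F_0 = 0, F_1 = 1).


Use the identity sum_{k=0}^{N} F_k = F_{N+2} - 1 (which follows from F_{k+2} - F_{k+1} = F_k). Then
sum_{k=2}^{17} F_k = (F_{19} - 1) - (F_{3} - 1) = F_{19} - F_{3}.
Computing: F_{19} = 4181, F_{3} = 2, so
Sum = 4181 - 2 = 4179.

4179


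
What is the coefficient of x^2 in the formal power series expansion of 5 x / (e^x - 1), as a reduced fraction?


The exponential generating function for Bernoulli numbers is
x / (e^x - 1) = sum_{k>=0} B_k x^k / k!.
So the coefficient of x^2 in 5 x / (e^x - 1) is 5 B_2 / 2!.
Computing: B_2 = 1/6, 2! = 2, giving
5 * 1/6 / 2 = 5/12.

5/12


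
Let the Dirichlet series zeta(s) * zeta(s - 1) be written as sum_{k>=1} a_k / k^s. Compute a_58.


Convolution gives a_k = sum_{d | k} d * 1 = sum_{d | k} d = sigma(k), the sum of positive divisors of k.
For k = 58, the divisors are 1, 2, 29, 58, so
sigma(58) = 1 + 2 + 29 + 58 = 90.

90


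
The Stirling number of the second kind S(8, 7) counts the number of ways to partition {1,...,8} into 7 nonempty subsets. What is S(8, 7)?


Using the explicit formula S(n,k) = (1/k!) sum_{j=0}^{k} (-1)^(k-j) C(k,j) j^n:
S(8, 7) = 28
Equivalently, S(n,k) is n! times the coefficient of x^n in the EGF (e^x - 1)^k / k!.

28


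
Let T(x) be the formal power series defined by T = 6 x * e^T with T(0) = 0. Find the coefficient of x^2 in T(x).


Apply the Lagrange inversion formula: if T = 6 x * phi(T) with phi(t) = e^t, then
[x^n] T = 6^n * (1/n) [t^(n-1)] phi(t)^n = 6^n * (1/n) [t^(n-1)] e^(n t) = 6^n * (1/n) * n^(n-1) / (n-1)! = 6^n * n^(n-1) / n!.
When c = 1 this is the Cayley count of rooted labeled trees on n vertices, divided by n!.
For n = 2: 6^2 * 2^1 / 2! = 36 * 2/2 = 36.

36


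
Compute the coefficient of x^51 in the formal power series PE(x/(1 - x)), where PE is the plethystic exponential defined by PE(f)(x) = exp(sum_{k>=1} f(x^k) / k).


For f(x) = x/(1 - x) we have
sum_{k>=1} f(x^k) / k = sum_{k>=1} (1/k) * x^k / (1 - x^k) = sum_{k, m >= 1} x^(k m) / k,
which after exponentiating simplifies to
PE(x/(1 - x)) = prod_{k>=1} 1 / (1 - x^k).
This is the generating function for the partition function p(n), so the coefficient of x^51 is p(51).
Computing p(51) by dynamic programming over parts 1, 2, ..., 51: p(51) = 239943.

239943


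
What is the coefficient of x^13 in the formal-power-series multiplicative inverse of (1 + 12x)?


The inverse is 1/(1 + 12x). Apply the geometric identity 1/(1 - y) = sum_{k>=0} y^k with y = -12x:
1/(1 + 12x) = sum_{k>=0} (-12)^k x^k.
So the coefficient of x^13 is (-12)^13 = -106993205379072.

-106993205379072


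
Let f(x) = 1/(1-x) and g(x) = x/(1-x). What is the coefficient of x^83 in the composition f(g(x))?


First simplify the composition: f(g(x)) = 1/(1 - x/(1-x)) = (1-x)/((1-x) - x) = (1-x)/(1-2x).
Now extract the coefficient. Write (1-x)/(1-2x) = 1/(1-2x) - x/(1-2x).
The coefficient of x^n in 1/(1-2x) is 2^n, and in x/(1-2x) is 2^(n-1) (for n >= 1).
So the coefficient of x^83 is 2^83 - 2^82 = 9671406556917033397649408 - 4835703278458516698824704 = 4835703278458516698824704.

4835703278458516698824704


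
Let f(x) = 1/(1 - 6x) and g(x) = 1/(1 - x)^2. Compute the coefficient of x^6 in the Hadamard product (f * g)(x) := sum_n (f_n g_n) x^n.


f has coefficients f_k = 6^k. For g = 1/(1 - x)^2 the coefficient is g_k = C(k + 1, 1) = k + 1. The Hadamard coefficient is (f * g)_k = 6^k * (k + 1).
For k = 6: 6^6 * 7 = 46656 * 7 = 326592.

326592


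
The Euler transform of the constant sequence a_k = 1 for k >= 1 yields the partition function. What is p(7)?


The Euler transform converts the sequence a_k = 1 into the number of integer partitions.
Using the recurrence or dynamic programming:
p(7) = 15

15


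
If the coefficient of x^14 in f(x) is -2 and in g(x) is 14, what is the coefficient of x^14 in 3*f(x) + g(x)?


Scalar multiplication scales coefficients: 3 * -2 = -6.
Then add the g coefficient: -6 + 14
= 8

8


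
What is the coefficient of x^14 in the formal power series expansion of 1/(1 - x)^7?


The expansion 1/(1 - x)^r = sum_{k>=0} C(k + r - 1, r - 1) x^k follows from the multiset / negative-binomial theorem (or from repeated differentiation of the geometric series).
For r = 7 and k = 14:
C(20, 6) = 2432902008176640000 / (720 * 87178291200) = 38760.

38760


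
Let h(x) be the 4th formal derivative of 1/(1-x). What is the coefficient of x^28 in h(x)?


Differentiating 4 times: d^4/dx^4 [1/(1-x)] = 4!/(1-x)^5.
The expansion 1/(1-x)^5 = sum_{k>=0} C(k+4, 4) x^k, so the coefficient of x^n in 4!/(1-x)^5 is 4! * C(n+4, 4).
For n = 28: 24 * C(32, 4) = 24 * 35960 = 863040

863040


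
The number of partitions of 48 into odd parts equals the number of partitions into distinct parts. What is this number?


Computing partitions of 48 into odd parts (1, 3, 5, ...):
Using the generating function prod_{k>=0} 1/(1-x^(2k+1)),
the count is 2910

2910


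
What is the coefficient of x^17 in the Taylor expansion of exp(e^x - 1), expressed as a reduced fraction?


exp(e^x - 1) = sum_{k>=0} Bell_k x^k / k!, where Bell_k is the k-th Bell number.
So the coefficient of x^17 is Bell_17 / 17!.
Computing: Bell_17 = 82864869804 and 17! = 355687428096000, giving
82864869804/355687428096000 = 255755771/1097800704000.

255755771/1097800704000


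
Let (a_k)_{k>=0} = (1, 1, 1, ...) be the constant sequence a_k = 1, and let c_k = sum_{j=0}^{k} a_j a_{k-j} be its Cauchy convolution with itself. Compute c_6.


Since a_j = 1 for all j >= 0, the convolution sum becomes
c_k = sum_{j=0}^{k} 1 * 1 = 1 * (k + 1).
Equivalently, the generating function of (a_k) is 1/(1 - x) and its square is 1/(1 - x)^2 = sum_{k>=0} 1(k + 1) x^k.
For k = 6: 1 * 7 = 7.

7


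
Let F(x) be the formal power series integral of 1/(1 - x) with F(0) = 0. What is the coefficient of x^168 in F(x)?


1/(1 - x) = sum_{k>=0} x^k. Integrating termwise and using F(0) = 0 gives
F(x) = sum_{k>=0} x^(k+1) / (k+1) = sum_{m>=1} x^m / m = -ln(1 - x).
So the coefficient of x^168 is 1/168 = 1/168.

1/168


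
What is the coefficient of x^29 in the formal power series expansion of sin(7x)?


The Maclaurin series is sin(t) = sum_{k>=0} (-1)^k t^(2k+1) / (2k+1)!, so substituting t = 7x, only odd powers of x are nonzero, with coefficient of x^(2k+1) equal to (-1)^k 7^(2k+1) / (2k+1)!.
Write 29 = 2*14 + 1, giving the coefficient (-1)^14 * 7^29 / 29! = 3219905755813179726837607/8841761993739701954543616000000 = 1341068619663964900807/3682533108596294025216000000.

1341068619663964900807/3682533108596294025216000000


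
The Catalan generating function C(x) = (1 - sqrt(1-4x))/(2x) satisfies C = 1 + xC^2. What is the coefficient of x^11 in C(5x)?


Substituting x -> 5x scales the n-th coefficient by 5^n, so [x^11] C(5x) = 5^11 * C_11.
C_11 = C(2*11, 11)/(12) = 705432/12 = 58786.
So 5^11 * 58786 = 48828125 * 58786 = 2870410156250.

2870410156250


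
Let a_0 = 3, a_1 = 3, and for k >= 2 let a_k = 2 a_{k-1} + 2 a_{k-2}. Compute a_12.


Iterating the recurrence forward:
a_0 = 3
a_1 = 3
a_2 = 2*3 + 2*3 = 12
a_3 = 2*12 + 2*3 = 30
a_4 = 2*30 + 2*12 = 84
a_5 = 2*84 + 2*30 = 228
a_6 = 2*228 + 2*84 = 624
a_7 = 2*624 + 2*228 = 1704
a_8 = 2*1704 + 2*624 = 4656
a_9 = 2*4656 + 2*1704 = 12720
a_10 = 2*12720 + 2*4656 = 34752
a_11 = 2*34752 + 2*12720 = 94944
a_12 = 2*94944 + 2*34752 = 259392
So a_12 = 259392.

259392


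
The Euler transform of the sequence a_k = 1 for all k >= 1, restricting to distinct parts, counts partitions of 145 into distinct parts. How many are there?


Partitions of 145 into distinct parts can be computed via generating function.
Product (1+x)(1+x^2)(1+x^3)...
The coefficient of x^145 = 13699699

13699699


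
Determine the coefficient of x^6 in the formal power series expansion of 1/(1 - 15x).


The geometric series identity gives 1/(1 - c x) = sum_{k>=0} c^k x^k, so the coefficient of x^k is c^k.
Here c = 15 and k = 6.
Computing: 15^6 = 11390625

11390625


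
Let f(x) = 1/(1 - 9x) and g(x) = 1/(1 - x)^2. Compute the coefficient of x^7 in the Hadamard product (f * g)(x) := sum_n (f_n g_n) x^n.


f has coefficients f_k = 9^k. For g = 1/(1 - x)^2 the coefficient is g_k = C(k + 1, 1) = k + 1. The Hadamard coefficient is (f * g)_k = 9^k * (k + 1).
For k = 7: 9^7 * 8 = 4782969 * 8 = 38263752.

38263752


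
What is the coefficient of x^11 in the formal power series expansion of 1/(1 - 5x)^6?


The general identity 1/(1 - c x)^r = sum_{k>=0} c^k C(k + r - 1, r - 1) x^k follows by substituting y = c x into 1/(1 - y)^r = sum_{k>=0} C(k + r - 1, r - 1) y^k.
For c = 5, r = 6, k = 11:
5^11 * C(16, 5) = 48828125 * 4368 = 213281250000.

213281250000


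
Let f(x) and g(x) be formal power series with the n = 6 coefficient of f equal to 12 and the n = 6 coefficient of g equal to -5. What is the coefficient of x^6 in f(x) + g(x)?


Addition of formal power series is termwise.
The coefficient of x^6 in f + g = 12 + -5
= 7

7


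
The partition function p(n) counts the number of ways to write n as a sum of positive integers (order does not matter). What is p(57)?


Using the generating function prod_{k>=1} 1/(1-x^k), we compute p(57).
By dynamic programming over parts 1 through 57:
p(57) = 614154

614154


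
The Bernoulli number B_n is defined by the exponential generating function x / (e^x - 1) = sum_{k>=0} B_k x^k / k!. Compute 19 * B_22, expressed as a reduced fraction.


Bernoulli numbers can also be computed recursively via B_0 = 1 and sum_{j=0}^{m} C(m+1, j) B_j = 0 for m >= 1. Odd-index Bernoulli numbers vanish for k >= 3.
Computing B_22 = 854513/138, so 19 * B_22 = 19 * 854513/138 = 16235747/138.

16235747/138


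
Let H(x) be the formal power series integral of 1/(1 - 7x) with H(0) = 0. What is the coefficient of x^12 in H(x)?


1/(1 - 7x) = sum_{k>=0} 7^k x^k. Integrating termwise with H(0) = 0:
H(x) = sum_{k>=0} 7^k x^(k+1) / (k+1) = sum_{m>=1} 7^(m-1) x^m / m.
For m = 12: 7^11/12 = 1977326743/12 = 1977326743/12.

1977326743/12


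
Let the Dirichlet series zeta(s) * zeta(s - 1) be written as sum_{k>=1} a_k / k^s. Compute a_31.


Convolution gives a_k = sum_{d | k} d * 1 = sum_{d | k} d = sigma(k), the sum of positive divisors of k.
For k = 31, the divisors are 1, 31, so
sigma(31) = 1 + 31 = 32.

32


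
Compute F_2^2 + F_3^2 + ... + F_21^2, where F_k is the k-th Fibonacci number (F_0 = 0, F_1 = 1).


There is a standard identity sum_{k=0}^{N} F_k^2 = F_N * F_{N+1} (proved inductively from the telescoping relation F_k^2 = F_k F_{k+1} - F_{k-1} F_k). Then
sum_{k=2}^{21} F_k^2 = F_21 F_22 - F_1 F_2.
Computing: F_21 = 10946, F_22 = 17711, F_1 = 1, F_2 = 1.
Sum = 10946 * 17711 - 1 * 1 = 193864605.

193864605


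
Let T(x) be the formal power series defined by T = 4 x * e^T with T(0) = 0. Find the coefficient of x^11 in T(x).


Apply the Lagrange inversion formula: if T = 4 x * phi(T) with phi(t) = e^t, then
[x^n] T = 4^n * (1/n) [t^(n-1)] phi(t)^n = 4^n * (1/n) [t^(n-1)] e^(n t) = 4^n * (1/n) * n^(n-1) / (n-1)! = 4^n * n^(n-1) / n!.
When c = 1 this is the Cayley count of rooted labeled trees on n vertices, divided by n!.
For n = 11: 4^11 * 11^10 / 11! = 4194304 * 25937424601/39916800 = 38632614969344/14175.

38632614969344/14175


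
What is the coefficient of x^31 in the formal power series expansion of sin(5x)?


The Maclaurin series is sin(t) = sum_{k>=0} (-1)^k t^(2k+1) / (2k+1)!, so substituting t = 5x, only odd powers of x are nonzero, with coefficient of x^(2k+1) equal to (-1)^k 5^(2k+1) / (2k+1)!.
Write 31 = 2*15 + 1, giving the coefficient (-1)^15 * 5^31 / 31! = -4656612873077392578125/8222838654177922817725562880000000 = -59604644775390625/105252334773477412066887204864.

-59604644775390625/105252334773477412066887204864


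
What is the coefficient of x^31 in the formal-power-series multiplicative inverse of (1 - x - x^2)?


Let the inverse be f(x) = sum_{k>=0} a_k x^k. From f(x) * (1 - x - x^2) = 1 and matching coefficients:
 x^0: a_0 = 1.
 x^1: a_1 - a_0 = 0, so a_1 = 1.
 x^k (k >= 2): a_k - a_{k-1} - a_{k-2} = 0, i.e. a_k = a_{k-1} + a_{k-2}.
This is the Fibonacci-type recurrence shifted so that a_0 = a_1 = 1.
Iterating: a_0=1, a_1=1, a_2=2, a_3=3, a_4=5, a_5=8, a_6=13, a_7=21, a_8=34, a_9=55, ...
a_31 = 2178309.

2178309


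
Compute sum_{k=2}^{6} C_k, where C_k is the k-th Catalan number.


C_2 through C_6: 2, 5, 14, 42, 132
Sum = 2 + 5 + 14 + 42 + 132
= 195

195


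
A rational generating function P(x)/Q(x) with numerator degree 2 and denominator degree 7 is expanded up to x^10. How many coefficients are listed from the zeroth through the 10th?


Expanding up to x^10 gives the coefficients for x^0, x^1, ..., x^10.
That is 10 + 1 = 11 coefficients in total.

11


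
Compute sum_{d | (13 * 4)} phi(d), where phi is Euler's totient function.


First, 13 * 4 = 52. One classical identity is sum_{d | n} phi(d) = n (each k in [1, n] has a unique gcd with n, and among the k's with gcd(k, n) = n/d there are phi(d) of them). So the sum equals 52. We also verify directly:
Divisors of 52: 1, 2, 4, 13, 26, 52.
phi values: 1, 1, 2, 12, 12, 24.
Sum = 52.

52


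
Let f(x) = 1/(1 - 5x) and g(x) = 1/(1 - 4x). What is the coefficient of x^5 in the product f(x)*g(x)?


The coefficient of x^n in f*g is the Cauchy product: sum_{k=0}^{n} a^k * b^(n-k).
With a=5, b=4, n=5:
sum_{k=0}^{5} 5^k * 4^(5-k)
= 11529

11529


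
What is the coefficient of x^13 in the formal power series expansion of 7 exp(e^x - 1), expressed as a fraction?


exp(e^x - 1) is the exponential generating function for the Bell numbers Bell_k: exp(e^x - 1) = sum_{k>=0} Bell_k x^k / k!.
So the coefficient of x^13 in 7 exp(e^x - 1) is 7 Bell_13 / 13!.
Computing: Bell_13 = 27644437 and 13! = 6227020800, giving
7 * 27644437/6227020800 = 27644437/889574400.

27644437/889574400


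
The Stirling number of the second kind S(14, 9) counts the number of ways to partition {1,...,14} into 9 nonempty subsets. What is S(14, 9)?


Using the explicit formula S(n,k) = (1/k!) sum_{j=0}^{k} (-1)^(k-j) C(k,j) j^n:
S(14, 9) = 5135130
Equivalently, S(n,k) is n! times the coefficient of x^n in the EGF (e^x - 1)^k / k!.

5135130


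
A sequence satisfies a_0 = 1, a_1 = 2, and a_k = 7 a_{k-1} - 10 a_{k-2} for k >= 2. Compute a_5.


The characteristic equation is t^2 - 7 t + 10 = 0, with roots r_1 = 5 and r_2 = 2 (so c_1 = r_1 + r_2, c_2 = -r_1 r_2 as required).
One can use the closed form a_n = A r_1^n + B r_2^n, but direct iteration is more reliable:
a_0 = 1, a_1 = 2, a_2 = 4, a_3 = 8, a_4 = 16, a_5 = 32.
So a_5 = 32.

32


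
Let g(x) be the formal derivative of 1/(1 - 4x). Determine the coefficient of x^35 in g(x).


Differentiate termwise: d/dx sum_{k>=0} 4^k x^k = sum_{k>=1} k 4^k x^(k-1) = sum_{j>=0} (j+1) 4^(j+1) x^j.
Equivalently, d/dx [1/(1 - 4x)] = 4/(1 - 4x)^2.
For j = 35: 36 * 4^36 = 36 * 4722366482869645213696 = 170005193383307227693056.

170005193383307227693056


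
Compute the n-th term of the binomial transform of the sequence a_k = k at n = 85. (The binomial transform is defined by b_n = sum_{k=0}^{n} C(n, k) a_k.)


With a_k = k, b_n = sum_{k=0}^{n} C(n, k) k. Using k * C(n, k) = n * C(n-1, k-1) gives b_n = n * sum_{k>=1} C(n-1, k-1) = n * 2^(n-1).
For n = 85: 85 * 2^84 = 85 * 19342813113834066795298816 = 1644139114675895677600399360.

1644139114675895677600399360


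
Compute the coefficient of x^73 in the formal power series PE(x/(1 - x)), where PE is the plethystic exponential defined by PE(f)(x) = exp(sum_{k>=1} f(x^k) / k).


For f(x) = x/(1 - x) we have
sum_{k>=1} f(x^k) / k = sum_{k>=1} (1/k) * x^k / (1 - x^k) = sum_{k, m >= 1} x^(k m) / k,
which after exponentiating simplifies to
PE(x/(1 - x)) = prod_{k>=1} 1 / (1 - x^k).
This is the generating function for the partition function p(n), so the coefficient of x^73 is p(73).
Computing p(73) by dynamic programming over parts 1, 2, ..., 73: p(73) = 6185689.

6185689


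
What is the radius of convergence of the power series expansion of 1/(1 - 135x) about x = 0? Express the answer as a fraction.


Expanding 1/(1 - 135x) = sum_{k>=0} 135^k x^k, the series converges when |135x| < 1, i.e., |x| < 1/135.
So the radius of convergence is 1/135 = 1/135.

1/135


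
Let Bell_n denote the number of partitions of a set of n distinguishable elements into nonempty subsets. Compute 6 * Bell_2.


Bell_2 can be computed from the Bell triangle or from Dobinski's identity Bell_n = (1/e) * sum_{k>=0} k^n / k!.
Computing Bell_2 = 2.
Then 6 * 2 = 12.

12


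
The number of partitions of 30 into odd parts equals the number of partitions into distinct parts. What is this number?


Computing partitions of 30 into odd parts (1, 3, 5, ...):
Using the generating function prod_{k>=0} 1/(1-x^(2k+1)),
the count is 296

296


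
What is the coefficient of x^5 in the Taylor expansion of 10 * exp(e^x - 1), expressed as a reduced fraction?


exp(e^x - 1) = sum_{k>=0} Bell_k x^k / k!, where Bell_k is the k-th Bell number.
So the coefficient of x^5 is 10 * Bell_5 / 5!.
Computing: Bell_5 = 52 and 5! = 120, giving
10 * 52/120 = 13/3.

13/3


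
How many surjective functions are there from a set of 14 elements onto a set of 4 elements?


By inclusion-exclusion on which target elements are missed, the number of surjections from an n-set onto a k-set is
surj(n, k) = sum_{j=0}^{k} (-1)^j C(k, j) (k - j)^n.
Equivalently surj(n, k) = k! * S(n, k), where S(n, k) is the Stirling number of the second kind.
For n = 14, k = 4:
S(14, 4) = 10391745, so
surj = 4! * 10391745 = 24 * 10391745 = 249401880.

249401880


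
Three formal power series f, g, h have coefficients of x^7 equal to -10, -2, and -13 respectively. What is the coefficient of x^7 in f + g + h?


Series addition is componentwise:
-10 + -2 + -13
= -25

-25


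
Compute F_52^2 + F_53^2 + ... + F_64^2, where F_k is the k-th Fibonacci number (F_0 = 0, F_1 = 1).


There is a standard identity sum_{k=0}^{N} F_k^2 = F_N * F_{N+1} (proved inductively from the telescoping relation F_k^2 = F_k F_{k+1} - F_{k-1} F_k). Then
sum_{k=52}^{64} F_k^2 = F_64 F_65 - F_51 F_52.
Computing: F_64 = 10610209857723, F_65 = 17167680177565, F_51 = 20365011074, F_52 = 32951280099.
Sum = 10610209857723 * 17167680177565 - 20365011074 * 32951280099 = 182152018401051787415768169.

182152018401051787415768169


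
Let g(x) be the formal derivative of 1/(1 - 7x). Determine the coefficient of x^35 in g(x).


Differentiate termwise: d/dx sum_{k>=0} 7^k x^k = sum_{k>=1} k 7^k x^(k-1) = sum_{j>=0} (j+1) 7^(j+1) x^j.
Equivalently, d/dx [1/(1 - 7x)] = 7/(1 - 7x)^2.
For j = 35: 36 * 7^36 = 36 * 2651730845859653471779023381601 = 95462310450947524984044841737636.

95462310450947524984044841737636


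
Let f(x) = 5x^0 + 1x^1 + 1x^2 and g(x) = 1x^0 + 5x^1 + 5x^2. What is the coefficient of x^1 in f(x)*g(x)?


Cauchy product at x^1:
5*5 + 1*1
= 26

26


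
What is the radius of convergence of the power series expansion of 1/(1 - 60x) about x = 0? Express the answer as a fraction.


Expanding 1/(1 - 60x) = sum_{k>=0} 60^k x^k, the series converges when |60x| < 1, i.e., |x| < 1/60.
So the radius of convergence is 1/60 = 1/60.

1/60


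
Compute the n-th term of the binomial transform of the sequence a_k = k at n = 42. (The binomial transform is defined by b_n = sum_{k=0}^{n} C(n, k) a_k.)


With a_k = k, b_n = sum_{k=0}^{n} C(n, k) k. Using k * C(n, k) = n * C(n-1, k-1) gives b_n = n * sum_{k>=1} C(n-1, k-1) = n * 2^(n-1).
For n = 42: 42 * 2^41 = 42 * 2199023255552 = 92358976733184.

92358976733184


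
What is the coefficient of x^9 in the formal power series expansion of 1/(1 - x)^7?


The expansion 1/(1 - x)^r = sum_{k>=0} C(k + r - 1, r - 1) x^k follows from the multiset / negative-binomial theorem (or from repeated differentiation of the geometric series).
For r = 7 and k = 9:
C(15, 6) = 1307674368000 / (720 * 362880) = 5005.

5005


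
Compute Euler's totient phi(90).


phi(n) counts integers in [1, n] coprime to n. Using the multiplicative formula phi(n) = n * prod_{p | n} (1 - 1/p):
90 = 2 * 3^2 * 5, so
phi(90) = 90 * (1 - 1/2) * (1 - 1/3) * (1 - 1/5) = 24.

24


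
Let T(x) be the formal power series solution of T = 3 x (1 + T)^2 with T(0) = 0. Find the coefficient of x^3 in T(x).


Apply the Lagrange inversion formula: if T = 3 x * phi(T) with phi(t) = (1 + t)^2, then [x^n] T = 3^n * (1/n) [t^(n-1)] phi(t)^n = 3^n * (1/n) [t^(n-1)] (1 + t)^(2n) = 3^n * (1/n) C(2n, n-1).
Using the identity C(2n, n-1) = C(2n, n) * n / (n+1), the unscaled factor equals C(2n, n) / (n+1) = C_n, the n-th Catalan number.
For n = 3: C_3 = C(6, 3) / 4 = 20/4 = 5.
With the 3^3 = 27 factor, the coefficient is 27 * 5 = 135.

135


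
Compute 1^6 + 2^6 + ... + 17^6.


This power sum has a closed form given by Faulhaber's formula
sum_{k=1}^{m} k^p = (1 / (p + 1)) * sum_{j=0}^{p} C(p + 1, j) B_j m^(p + 1 - j),
but for small m direct computation is fastest:
1 + 64 + 729 + 4096 + 15625 + 46656 + 117649 + 262144 + 531441 + 1000000 + 1771561 + 2985984 + 4826809 + 7529536 + 11390625 + 16777216 + 24137569 = 71397705.

71397705


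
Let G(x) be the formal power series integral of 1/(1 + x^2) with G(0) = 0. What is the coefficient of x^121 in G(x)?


1/(1 + x^2) = sum_{j>=0} (-1)^j x^(2j). Integrating termwise with G(0) = 0:
G(x) = sum_{j>=0} (-1)^j x^(2j+1) / (2j+1) = arctan(x).
Only odd powers are nonzero. For x^121 write 121 = 2*60 + 1, giving
(-1)^60 / 121 = 1/121 = 1/121.

1/121


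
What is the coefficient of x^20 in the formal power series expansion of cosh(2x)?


The Maclaurin series is cosh(t) = sum_{m>=0} t^(2m) / (2m)!, so substituting t = 2x, only even powers of x are nonzero, with coefficient of x^(2m) equal to 2^(2m) / (2m)!.
For x^20 the coefficient is 2^20/20! = 1048576/2432902008176640000 = 4/9280784638125.

4/9280784638125


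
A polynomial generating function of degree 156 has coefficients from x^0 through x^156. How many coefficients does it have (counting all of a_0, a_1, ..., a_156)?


A polynomial of degree 156 takes the form a_0 + a_1 x + ... + a_156 x^156.
The number of coefficients is 156 + 1 = 157.

157


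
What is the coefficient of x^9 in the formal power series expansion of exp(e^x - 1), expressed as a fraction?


exp(e^x - 1) is the exponential generating function for the Bell numbers Bell_k: exp(e^x - 1) = sum_{k>=0} Bell_k x^k / k!.
So the coefficient of x^9 in exp(e^x - 1) is Bell_9 / 9!.
Computing: Bell_9 = 21147 and 9! = 362880, giving
21147/362880 = 1007/17280.

1007/17280


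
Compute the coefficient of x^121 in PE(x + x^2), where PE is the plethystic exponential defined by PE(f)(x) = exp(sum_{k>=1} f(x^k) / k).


With f(x) = x + x^2, the exponent is sum_{k>=1} (x^k + x^(2k)) / k = -ln(1 - x) - ln(1 - x^2). Exponentiating:
PE(x + x^2) = 1 / ((1 - x)(1 - x^2)).
This is the generating function for partitions of n into parts of size 1 or 2. The number of 2's can be any j in 0..60, and the rest are 1's, so
[x^121] = floor(121/2) + 1 = 61.

61


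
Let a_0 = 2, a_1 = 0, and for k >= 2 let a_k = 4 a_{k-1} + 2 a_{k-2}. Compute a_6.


Iterating the recurrence forward:
a_0 = 2
a_1 = 0
a_2 = 4*0 + 2*2 = 4
a_3 = 4*4 + 2*0 = 16
a_4 = 4*16 + 2*4 = 72
a_5 = 4*72 + 2*16 = 320
a_6 = 4*320 + 2*72 = 1424
So a_6 = 1424.

1424


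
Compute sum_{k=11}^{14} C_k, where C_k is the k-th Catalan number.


C_11 through C_14: 58786, 208012, 742900, 2674440
Sum = 58786 + 208012 + 742900 + 2674440
= 3684138

3684138


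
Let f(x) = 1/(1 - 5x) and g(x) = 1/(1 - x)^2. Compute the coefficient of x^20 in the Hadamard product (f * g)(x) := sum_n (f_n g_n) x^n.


f has coefficients f_k = 5^k. For g = 1/(1 - x)^2 the coefficient is g_k = C(k + 1, 1) = k + 1. The Hadamard coefficient is (f * g)_k = 5^k * (k + 1).
For k = 20: 5^20 * 21 = 95367431640625 * 21 = 2002716064453125.

2002716064453125


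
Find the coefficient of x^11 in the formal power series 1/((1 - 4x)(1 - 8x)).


By partial fractions or Cauchy convolution:
The coefficient equals sum_{k=0}^{11} 4^k * 8^(11-k).
= 17175674880

17175674880


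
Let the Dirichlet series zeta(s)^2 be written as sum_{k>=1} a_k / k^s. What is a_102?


The Dirichlet convolution of the constant function 1 with itself gives (1 * 1)(k) = sum_{d | k} 1 = d(k), the number of positive divisors of k.
Since zeta(s) = sum_{k>=1} 1/k^s, we have zeta(s)^2 = sum_{k>=1} d(k)/k^s, so a_k = d(k).
For k = 102: the divisors are 1, 2, 3, 6, 17, 34, 51, 102.
Count = 8.

8


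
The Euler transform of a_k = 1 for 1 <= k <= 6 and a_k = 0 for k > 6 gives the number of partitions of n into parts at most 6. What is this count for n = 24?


Partitions of 24 into parts at most 6:
Using generating function (1-x)^(-1)(1-x^2)^(-1)...(1-x^6)^(-1),
the coefficient of x^24 = 532

532


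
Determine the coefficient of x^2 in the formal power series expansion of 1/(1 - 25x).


The geometric series identity gives 1/(1 - c x) = sum_{k>=0} c^k x^k, so the coefficient of x^k is c^k.
Here c = 25 and k = 2.
Computing: 25^2 = 625

625


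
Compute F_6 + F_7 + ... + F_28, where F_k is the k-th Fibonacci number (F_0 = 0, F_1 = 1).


Use the identity sum_{k=0}^{N} F_k = F_{N+2} - 1 (which follows from F_{k+2} - F_{k+1} = F_k). Then
sum_{k=6}^{28} F_k = (F_{30} - 1) - (F_{7} - 1) = F_{30} - F_{7}.
Computing: F_{30} = 832040, F_{7} = 13, so
Sum = 832040 - 13 = 832027.

832027


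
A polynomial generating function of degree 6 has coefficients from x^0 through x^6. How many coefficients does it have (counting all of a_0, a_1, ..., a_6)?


A polynomial of degree 6 takes the form a_0 + a_1 x + ... + a_6 x^6.
The number of coefficients is 6 + 1 = 7.

7


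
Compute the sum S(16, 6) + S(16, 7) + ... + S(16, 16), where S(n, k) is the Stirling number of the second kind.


By definition, S(n, k) counts partitions of an n-set into exactly k nonempty blocks.
Computing row n = 16 for k = 6..16:
S(16, k): 2734926558, 3281882604, 2141764053, 820784250, 193754990, 28936908, 2757118, 165620, 6020, 120, 1
Sum = 9204978242.

9204978242


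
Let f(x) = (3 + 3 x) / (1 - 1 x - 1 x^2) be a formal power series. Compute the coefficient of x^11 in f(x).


Write f(x) = sum_{k>=0} a_k x^k. Multiplying both sides by 1 - 1 x - 1 x^2 gives
(1 - 1 x - 1 x^2) sum_{k>=0} a_k x^k = 3 + 3 x.
Matching coefficients:
 x^0: a_0 = 3
 x^1: a_1 - 1 a_0 = 3  =>  a_1 = 1*3 + 3 = 6
 x^k (k >= 2): a_k = 1 a_{k-1} + 1 a_{k-2}.
Iterating: a_2 = 9, a_3 = 15, a_4 = 24, a_5 = 39, a_6 = 63, a_7 = 102, a_8 = 165, a_9 = 267, a_10 = 432, a_11 = 699.
So the coefficient of x^11 is 699.

699


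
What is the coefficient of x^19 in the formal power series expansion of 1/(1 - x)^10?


The negative binomial / multiset identity is
1/(1 - x)^r = sum_{k>=0} C(k + r - 1, r - 1) x^k.
Here r = 10 and k = 19, so the coefficient is
C(19 + 9, 9) = C(28, 9)
= 6906900

6906900


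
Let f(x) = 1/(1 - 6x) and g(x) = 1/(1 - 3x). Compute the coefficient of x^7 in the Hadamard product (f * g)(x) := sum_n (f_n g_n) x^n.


f has coefficients f_k = 6^k and g has coefficients g_k = 3^k, so the Hadamard product has coefficient (f*g)_k = 6^k * 3^k = 18^k.
For k = 7: 18^7 = 612220032.

612220032


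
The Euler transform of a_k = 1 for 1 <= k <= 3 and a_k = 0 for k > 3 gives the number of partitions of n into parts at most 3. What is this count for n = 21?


Partitions of 21 into parts at most 3:
Using generating function (1-x)^(-1)(1-x^2)^(-1)(1-x^3)^(-1),
the coefficient of x^21 = 48

48


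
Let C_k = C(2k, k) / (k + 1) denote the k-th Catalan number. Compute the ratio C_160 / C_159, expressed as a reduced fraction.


Using C_k = (2k)! / (k! (k+1)!), the ratio C_{k+1}/C_k simplifies to
C_{k+1}/C_k = [(2k+2)! / ((k+1)! (k+2)!)] * [k! (k+1)! / (2k)!]
 = (2k+2)(2k+1) / ((k+1)(k+2)) = 2(2k+1) / (k+2).
For k = 159: 2(2*159 + 1) / (159 + 2) = 638/161 = 638/161.

638/161


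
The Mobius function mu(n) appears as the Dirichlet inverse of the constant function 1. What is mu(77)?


77 = 7 * 11 (all distinct primes).
mu(77) = (-1)^2 = 1

1


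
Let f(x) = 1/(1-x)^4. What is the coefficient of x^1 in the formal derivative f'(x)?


Differentiate: d/dx [ 1/(1-x)^r ] = r / (1-x)^(r+1).
Here r = 4, so f'(x) = 4 / (1-x)^5.
The expansion of 1/(1-x)^(r+1) has coefficient of x^n equal to C(n+r, r).
So the coefficient of x^1 in f'(x) is
4 * C(5, 4) = 4 * 5 = 20

20


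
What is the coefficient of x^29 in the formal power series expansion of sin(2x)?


The Maclaurin series is sin(t) = sum_{k>=0} (-1)^k t^(2k+1) / (2k+1)!, so substituting t = 2x, only odd powers of x are nonzero, with coefficient of x^(2k+1) equal to (-1)^k 2^(2k+1) / (2k+1)!.
Write 29 = 2*14 + 1, giving the coefficient (-1)^14 * 2^29 / 29! = 536870912/8841761993739701954543616000000 = 16/263505041412702261046875.

16/263505041412702261046875


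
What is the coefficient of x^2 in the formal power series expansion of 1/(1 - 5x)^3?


The general identity 1/(1 - c x)^r = sum_{k>=0} c^k C(k + r - 1, r - 1) x^k follows by substituting y = c x into 1/(1 - y)^r = sum_{k>=0} C(k + r - 1, r - 1) y^k.
For c = 5, r = 3, k = 2:
5^2 * C(4, 2) = 25 * 6 = 150.

150


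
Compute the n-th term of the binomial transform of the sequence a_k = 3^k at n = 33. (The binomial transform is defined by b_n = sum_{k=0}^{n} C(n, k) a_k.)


With a_k = 3^k, b_n = sum_{k=0}^{n} C(n, k) 3^k = (1 + 3)^n by the binomial theorem.
For n = 33: (1 + 3)^33 = 4^33 = 73786976294838206464.

73786976294838206464


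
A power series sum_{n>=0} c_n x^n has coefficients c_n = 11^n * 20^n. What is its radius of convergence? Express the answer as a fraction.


By the root test (Cauchy-Hadamard), the radius is R = 1 / limsup_n |c_n|^(1/n).
Here |c_n|^(1/n) = (11^n * 20^n)^(1/n) = 11 * 20 = 220 for all n.
So R = 1/220 = 1/220.

1/220


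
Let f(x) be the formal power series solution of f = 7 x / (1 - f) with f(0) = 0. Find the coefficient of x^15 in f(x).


Apply Lagrange inversion: f = 7 x * phi(f) with phi(t) = 1/(1 - t), so
[x^n] f = 7^n * (1/n) [t^(n-1)] phi(t)^n = 7^n * (1/n) [t^(n-1)] (1 - t)^(-n) = 7^n * (1/n) C(2n - 2, n - 1) = 7^n * C_{n-1}.
For n = 15: C_14 = C(28, 14) / 15 = 40116600/15 = 2674440.
With the 7^15 = 4747561509943 factor, the coefficient is 4747561509943 * 2674440 = 12697068404651956920.

12697068404651956920
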